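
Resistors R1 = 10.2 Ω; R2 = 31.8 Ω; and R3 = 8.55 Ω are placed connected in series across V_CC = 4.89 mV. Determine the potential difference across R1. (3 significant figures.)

V ≈ 0.987 mV

Total series resistance ΣR = 10.2 + 31.8 + 8.55 = 50.55 Ω.
By the voltage-divider rule, V = 4.89 × 10.20/50.55 = 0.9867 mV.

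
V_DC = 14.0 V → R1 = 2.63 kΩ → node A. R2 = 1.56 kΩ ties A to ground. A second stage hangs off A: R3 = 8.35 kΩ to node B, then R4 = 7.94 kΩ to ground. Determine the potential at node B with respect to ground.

V_B ≈ 2.40 V

Looking into the second stage from A: R3 + R4 = 16.29 kΩ appears in parallel with R2.
R2 ‖ (R3+R4) = 1.424 kΩ.
So V_A = 14.0 × 0.3512 = 4.917 V.
Then the unloaded second divider: V_B = V_A × R4/(R3+R4) = 4.917 × 0.4874 = 2.397 V.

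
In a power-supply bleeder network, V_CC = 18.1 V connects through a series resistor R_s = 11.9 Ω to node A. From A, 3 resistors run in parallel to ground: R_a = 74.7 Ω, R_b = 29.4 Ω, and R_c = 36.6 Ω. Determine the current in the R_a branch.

I ≈ 0.128 A

Parallel bank: R_p = 1/(1/74.7 + 1/29.4 + 1/36.6) = 13.38 Ω.
Node voltage V_A = V_CC · R_p/(R_s + R_p) = 18.1 × 0.5293 = 9.581 V.
Branch current I = V_A/R_a = 9.581/74.7 = 0.1283 A.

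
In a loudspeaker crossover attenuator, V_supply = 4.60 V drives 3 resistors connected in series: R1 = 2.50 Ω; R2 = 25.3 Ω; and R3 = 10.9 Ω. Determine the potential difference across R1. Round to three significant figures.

Series total: ΣR = 2.50 + 25.3 + 10.9 = 38.70 Ω.
Voltage divider: V = V_supply · (2.500 / 38.70) = 4.60 × 0.06460 = 0.2972 V.

V ≈ 0.297 V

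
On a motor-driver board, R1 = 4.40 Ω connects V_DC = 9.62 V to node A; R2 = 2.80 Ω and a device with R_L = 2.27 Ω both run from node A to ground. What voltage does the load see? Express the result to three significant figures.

The load sits in parallel with R2, giving an effective lower resistance R2' = R2·R_L/(R2+R_L) = 1.254 Ω.
Then V_out = V_DC · R2'/(R1 + R2') = 9.62 × 1.254/5.654 = 2.133 V.

V_out ≈ 2.13 V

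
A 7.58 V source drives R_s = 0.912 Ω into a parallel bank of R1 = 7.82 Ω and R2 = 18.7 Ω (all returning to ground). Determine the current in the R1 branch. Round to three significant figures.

I ≈ 0.832 A

Parallel bank: R_p = 1/(1/7.82 + 1/18.7) = 5.514 Ω.
V_A = 7.58 × 5.514/6.426 = 6.504 V.
I(R1) = V_A / R1 = 6.504/7.82 = 0.8317 A.
(Check via current divider: I_total = 1.180 A; share G_k/ΣG = 0.7051 → same result.)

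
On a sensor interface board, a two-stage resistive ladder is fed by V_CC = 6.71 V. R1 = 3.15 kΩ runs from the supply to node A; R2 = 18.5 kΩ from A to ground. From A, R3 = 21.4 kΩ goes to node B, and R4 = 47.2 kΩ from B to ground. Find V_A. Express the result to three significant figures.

V_A ≈ 5.52 V

Looking into the second stage from A: R3 + R4 = 68.60 kΩ appears in parallel with R2.
Effective lower resistance at A: R2 ‖ 68.60 = 14.57 kΩ.
So V_A = 6.71 × 0.8222 = 5.517 V.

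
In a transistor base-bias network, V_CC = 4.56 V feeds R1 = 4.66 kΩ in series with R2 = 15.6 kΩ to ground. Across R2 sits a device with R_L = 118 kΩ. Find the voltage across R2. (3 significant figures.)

V_out ≈ 3.41 V

The load sits in parallel with R2, giving an effective lower resistance R2' = R2·R_L/(R2+R_L) = 13.78 kΩ.
Then V_out = V_CC · R2'/(R1 + R2') = 4.56 × 13.78/18.44 = 3.408 V.
(Unloaded it would be 3.51 V; the load pulls it down.)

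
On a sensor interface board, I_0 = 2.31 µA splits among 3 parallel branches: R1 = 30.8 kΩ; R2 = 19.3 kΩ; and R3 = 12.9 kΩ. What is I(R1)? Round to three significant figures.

I ≈ 0.464 µA

Conductances: ΣG = 1/30.8 + 1/19.3 + 1/12.9 = 0.1618 (1/kΩ).
By the current-divider rule, I = I_0 · G_k/ΣG = 2.31 × 0.2007 = 0.4635 µA.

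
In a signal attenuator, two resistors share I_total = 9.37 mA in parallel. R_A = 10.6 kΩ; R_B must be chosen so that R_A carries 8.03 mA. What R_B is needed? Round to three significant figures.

In a two-way split, I_A/I_total = R_B/(R_A + R_B).
8.03/9.37 = R_B/(R_A + R_B) → R_B = R_A · (0.8570)/(1 − 0.8570) = 10.6 × 5.993 = 63.52 kΩ.

R_B ≈ 63.5 kΩ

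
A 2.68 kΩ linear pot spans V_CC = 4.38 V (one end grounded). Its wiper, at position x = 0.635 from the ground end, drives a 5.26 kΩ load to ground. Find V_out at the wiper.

Lower segment x·R_p = 1.702 kΩ; upper segment (1−x)·R_p = 0.9782 kΩ.
(x·R_p) ‖ R_L = 1.286 kΩ.
Then V_out = V_CC · 1.286/(0.9782 + 1.286) = 2.488 V.

V_out ≈ 2.49 V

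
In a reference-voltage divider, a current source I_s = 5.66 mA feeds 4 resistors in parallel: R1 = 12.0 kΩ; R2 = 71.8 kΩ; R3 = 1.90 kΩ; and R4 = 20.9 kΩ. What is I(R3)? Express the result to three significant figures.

Total conductance ΣG = 1/12.0 + 1/71.8 + 1/1.90 + 1/20.9 = 0.6714 (units of 1/kΩ).
By the current-divider rule, I = I_s · G_k/ΣG = 5.66 × 0.7839 = 4.437 mA.

I ≈ 4.44 mA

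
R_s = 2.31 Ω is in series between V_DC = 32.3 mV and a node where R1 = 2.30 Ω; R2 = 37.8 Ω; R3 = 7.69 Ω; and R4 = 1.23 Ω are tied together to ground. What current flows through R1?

I ≈ 3.31 mA

Equivalent of the parallel group: R_p = 0.7121 Ω.
V_A by voltage divider: V_A = 32.3 × 0.7121/(2.31 + 0.7121) = 7.611 mV.
I(R1) = V_A / R1 = 7.611/2.30 = 3.309 mA.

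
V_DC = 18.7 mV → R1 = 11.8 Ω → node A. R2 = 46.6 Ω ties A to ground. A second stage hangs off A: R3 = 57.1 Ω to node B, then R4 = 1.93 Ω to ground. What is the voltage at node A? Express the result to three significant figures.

The second stage (R3 + R4 = 59.03 Ω) loads node A in parallel with R2.
R2 ‖ (R3+R4) = 26.04 Ω.
First divider: V_A = V_DC · 26.04/(11.8 + 26.04) = 12.87 mV.

V_A ≈ 12.9 mV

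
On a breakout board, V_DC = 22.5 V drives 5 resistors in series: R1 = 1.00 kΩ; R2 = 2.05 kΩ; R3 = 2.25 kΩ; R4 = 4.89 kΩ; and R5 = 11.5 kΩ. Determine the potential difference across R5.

ΣR = 1.00 + 2.05 + 2.25 + 4.89 + 11.5 = 21.69 kΩ.
V = V_DC · R/ΣR = 22.5 × 0.5302 = 11.93 V.

V ≈ 11.9 V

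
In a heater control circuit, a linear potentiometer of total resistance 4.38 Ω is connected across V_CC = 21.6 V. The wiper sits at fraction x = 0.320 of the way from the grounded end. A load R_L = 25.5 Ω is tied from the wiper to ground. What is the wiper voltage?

V_out ≈ 6.66 V

Lower segment x·R_p = 1.402 Ω; upper segment (1−x)·R_p = 2.978 Ω.
(x·R_p) ‖ R_L = 1.329 Ω.
Loaded-divider output: V_out = 21.6 × 0.3085 = 6.663 V.
(Unloaded: V_out = x·V_CC = 6.91 V.)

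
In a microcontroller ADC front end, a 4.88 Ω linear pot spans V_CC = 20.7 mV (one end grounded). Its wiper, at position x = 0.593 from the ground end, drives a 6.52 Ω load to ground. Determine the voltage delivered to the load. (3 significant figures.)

The pot divides into 1.986 Ω above the wiper and 2.894 Ω below.
R_L loads the lower segment: effective lower R = 2.004 Ω.
Then V_out = V_CC · 2.004/(1.986 + 2.004) = 10.40 mV.

V_out ≈ 10.4 mV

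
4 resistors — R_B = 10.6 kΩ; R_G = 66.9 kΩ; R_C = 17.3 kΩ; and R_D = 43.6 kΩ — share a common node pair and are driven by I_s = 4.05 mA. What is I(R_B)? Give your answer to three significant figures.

I ≈ 2.01 mA

Total conductance ΣG = 1/10.6 + 1/66.9 + 1/17.3 + 1/43.6 = 0.1900 (units of 1/kΩ).
By the current-divider rule, I = I_s · G_k/ΣG = 4.05 × 0.4965 = 2.011 mA.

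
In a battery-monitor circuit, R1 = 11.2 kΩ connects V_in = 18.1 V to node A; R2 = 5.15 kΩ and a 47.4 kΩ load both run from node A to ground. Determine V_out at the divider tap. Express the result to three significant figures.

R2 ‖ R_L = (5.15 × 47.4)/(5.15 + 47.4) = 4.645 kΩ.
Voltage divider with the loaded lower leg: V_out = 18.1 × 4.645/(11.2 + 4.645) = 18.1 × 0.2932 = 5.306 V.
(Unloaded it would be 5.70 V; the load pulls it down.)

V_out ≈ 5.31 V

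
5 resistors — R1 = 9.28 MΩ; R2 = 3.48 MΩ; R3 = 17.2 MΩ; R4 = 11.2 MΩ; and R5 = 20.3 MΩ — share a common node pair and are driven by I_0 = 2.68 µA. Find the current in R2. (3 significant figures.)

Conductances: ΣG = 1/9.28 + 1/3.48 + 1/17.2 + 1/11.2 + 1/20.3 = 0.5918 (1/MΩ).
Current divider: I(R2) = I_0 · G_k/ΣG = 2.68 × (0.2874/0.5918) = 2.68 × 0.4856 = 1.301 µA.

I ≈ 1.30 µA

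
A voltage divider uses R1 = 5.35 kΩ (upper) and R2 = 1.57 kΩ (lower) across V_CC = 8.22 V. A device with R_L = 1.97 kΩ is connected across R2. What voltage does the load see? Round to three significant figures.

R2 ‖ R_L = (1.57 × 1.97)/(1.57 + 1.97) = 0.8737 kΩ.
Now apply the divider: V_out = 8.22 × 0.1404 = 1.154 V.

V_out ≈ 1.15 V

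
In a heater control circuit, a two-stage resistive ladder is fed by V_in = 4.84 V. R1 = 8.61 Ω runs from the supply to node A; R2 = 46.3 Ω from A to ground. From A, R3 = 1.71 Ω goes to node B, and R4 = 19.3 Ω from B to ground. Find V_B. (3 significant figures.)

The second stage (R3 + R4 = 21.01 Ω) loads node A in parallel with R2.
Effective lower resistance at A: R2 ‖ 21.01 = 14.45 Ω.
First divider: V_A = V_in · 14.45/(8.61 + 14.45) = 3.033 V.
Stage 2 is unloaded, so V_B = V_A · R4/(R3+R4) = 3.033 × 19.3/21.01 = 2.786 V.

V_B ≈ 2.79 V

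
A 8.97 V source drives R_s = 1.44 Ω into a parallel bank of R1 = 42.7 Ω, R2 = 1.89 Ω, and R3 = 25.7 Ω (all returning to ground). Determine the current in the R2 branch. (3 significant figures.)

Parallel bank: R_p = 1/(1/42.7 + 1/1.89 + 1/25.7) = 1.691 Ω.
V_A by voltage divider: V_A = 8.97 × 1.691/(1.44 + 1.691) = 4.844 V.
Branch current I = V_A/R2 = 4.844/1.89 = 2.563 A.

I ≈ 2.56 A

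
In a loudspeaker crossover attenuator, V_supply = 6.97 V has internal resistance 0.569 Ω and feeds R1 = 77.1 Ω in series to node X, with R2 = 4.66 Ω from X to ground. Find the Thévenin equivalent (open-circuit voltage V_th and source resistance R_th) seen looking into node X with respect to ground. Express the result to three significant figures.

V_th ≈ 0.395 V, R_th ≈ 4.40 Ω

R1' = 0.569 + 77.1 = 77.67 Ω (source resistance + R1).
Open-circuit (no load on X): V_th = V_supply · R2/(R1' + R2) = 6.97 × 4.66/(77.67 + 4.66) = 0.3945 V.
Looking into X with the source shorted: R_th = R1'·R2/(R1'+R2) = 77.67 × 4.66/82.33 = 4.396 Ω.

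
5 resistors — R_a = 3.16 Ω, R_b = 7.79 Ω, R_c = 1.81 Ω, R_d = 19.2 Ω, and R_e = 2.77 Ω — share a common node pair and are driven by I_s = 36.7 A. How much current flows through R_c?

I ≈ 14.4 A

Total conductance ΣG = 1/3.16 + 1/7.79 + 1/1.81 + 1/19.2 + 1/2.77 = 1.410 (units of 1/Ω).
By the current-divider rule, I = I_s · G_k/ΣG = 36.7 × 0.3917 = 14.38 A.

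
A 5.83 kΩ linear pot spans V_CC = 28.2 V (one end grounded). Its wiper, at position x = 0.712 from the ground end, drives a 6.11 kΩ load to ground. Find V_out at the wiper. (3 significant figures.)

V_out ≈ 16.8 V

The pot divides into 1.679 kΩ above the wiper and 4.151 kΩ below.
Lower segment in parallel with the load: 4.151 ‖ 6.11 = 2.472 kΩ.
Then V_out = V_CC · 2.472/(1.679 + 2.472) = 16.79 V.
(Unloaded: V_out = x·V_CC = 20.1 V.)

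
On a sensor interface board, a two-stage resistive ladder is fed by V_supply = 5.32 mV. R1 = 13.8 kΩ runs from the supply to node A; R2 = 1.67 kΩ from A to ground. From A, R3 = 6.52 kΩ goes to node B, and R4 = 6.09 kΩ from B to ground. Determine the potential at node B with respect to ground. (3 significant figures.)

V_B ≈ 0.248 mV

The second stage (R3 + R4 = 12.61 kΩ) loads node A in parallel with R2.
Effective lower resistance at A: R2 ‖ 12.61 = 1.475 kΩ.
First divider: V_A = V_supply · 1.475/(13.8 + 1.475) = 0.5136 mV.
Stage 2 is unloaded, so V_B = V_A · R4/(R3+R4) = 0.5136 × 6.09/12.61 = 0.2481 mV.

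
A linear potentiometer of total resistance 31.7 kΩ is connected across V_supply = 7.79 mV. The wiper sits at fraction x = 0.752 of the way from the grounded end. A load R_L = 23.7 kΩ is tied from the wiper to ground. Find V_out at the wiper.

The pot divides into 7.862 kΩ above the wiper and 23.84 kΩ below.
(x·R_p) ‖ R_L = 11.88 kΩ.
V_out = 7.79 × 11.88/(7.862 + 11.88) = 4.689 mV.

V_out ≈ 4.69 mV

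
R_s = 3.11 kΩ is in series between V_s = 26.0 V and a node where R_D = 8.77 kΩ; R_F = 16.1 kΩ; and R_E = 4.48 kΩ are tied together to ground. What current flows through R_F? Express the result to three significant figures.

Equivalent of the parallel group: R_p = 2.504 kΩ.
Node voltage V_A = V_s · R_p/(R_s + R_p) = 26.0 × 0.4460 = 11.60 V.
I(R_F) = V_A / R_F = 11.60/16.1 = 0.7203 mA.
(Equivalently: I_total = 4.631 mA, then current-divider fraction G_k/ΣG = 0.1555.)

I ≈ 0.720 mA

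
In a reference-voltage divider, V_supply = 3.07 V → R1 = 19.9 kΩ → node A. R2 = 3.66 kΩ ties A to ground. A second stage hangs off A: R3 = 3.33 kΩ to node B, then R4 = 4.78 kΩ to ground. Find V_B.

Looking into the second stage from A: R3 + R4 = 8.110 kΩ appears in parallel with R2.
Effective lower resistance at A: R2 ‖ 8.110 = 2.522 kΩ.
V_A = 3.07 × 2.522/(19.9 + 2.522) = 0.3453 V.
Then the unloaded second divider: V_B = V_A × R4/(R3+R4) = 0.3453 × 0.5894 = 0.2035 V.

V_B ≈ 0.204 V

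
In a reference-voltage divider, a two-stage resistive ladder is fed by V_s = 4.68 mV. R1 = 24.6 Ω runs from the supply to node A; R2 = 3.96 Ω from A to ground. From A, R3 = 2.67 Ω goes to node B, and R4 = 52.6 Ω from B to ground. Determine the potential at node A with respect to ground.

V_A ≈ 0.611 mV

The second stage (R3 + R4 = 55.27 Ω) loads node A in parallel with R2.
R2 ‖ (R3+R4) = 3.695 Ω.
V_A = 4.68 × 3.695/(24.6 + 3.695) = 0.6112 mV.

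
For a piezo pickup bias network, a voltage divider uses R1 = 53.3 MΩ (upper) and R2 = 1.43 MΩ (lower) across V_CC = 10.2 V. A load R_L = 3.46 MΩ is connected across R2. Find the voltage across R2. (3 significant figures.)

First combine the lower leg with the load: R2 ‖ R_L = 1.012 MΩ.
Voltage divider with the loaded lower leg: V_out = 10.2 × 1.012/(53.3 + 1.012) = 10.2 × 0.01863 = 0.1900 V.

V_out ≈ 0.190 V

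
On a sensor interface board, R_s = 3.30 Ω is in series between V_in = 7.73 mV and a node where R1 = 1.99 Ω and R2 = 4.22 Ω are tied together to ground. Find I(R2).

I ≈ 0.532 mA

Parallel bank: R_p = 1/(1/1.99 + 1/4.22) = 1.352 Ω.
V_A = 7.73 × 1.352/4.652 = 2.247 mV.
Branch current I = V_A/R2 = 2.247/4.22 = 0.5324 mA.
(Check via current divider: I_total = 1.662 mA; share G_k/ΣG = 0.3205 → same result.)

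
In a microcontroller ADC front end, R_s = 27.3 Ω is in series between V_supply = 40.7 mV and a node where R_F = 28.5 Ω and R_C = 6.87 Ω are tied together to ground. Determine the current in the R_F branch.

I ≈ 0.241 mA

Equivalent of the parallel group: R_p = 5.536 Ω.
V_A = 40.7 × 5.536/32.84 = 6.861 mV.
Branch current I = V_A/R_F = 6.861/28.5 = 0.2408 mA.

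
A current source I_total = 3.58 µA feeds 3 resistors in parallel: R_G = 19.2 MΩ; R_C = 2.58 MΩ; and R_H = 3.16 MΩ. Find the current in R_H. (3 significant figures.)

Conductances: ΣG = 1/19.2 + 1/2.58 + 1/3.16 = 0.7561 (1/MΩ).
R_H takes the fraction G_k/ΣG = 0.3165/0.7561 = 0.4185, so I = 3.58 × 0.4185 = 1.498 µA.

I ≈ 1.50 µA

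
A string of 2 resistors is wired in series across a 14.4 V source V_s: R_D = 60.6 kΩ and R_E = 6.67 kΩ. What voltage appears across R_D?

V ≈ 13.0 V

Total series resistance ΣR = 60.6 + 6.67 = 67.27 kΩ.
By the voltage-divider rule, V = 14.4 × 60.60/67.27 = 12.97 V.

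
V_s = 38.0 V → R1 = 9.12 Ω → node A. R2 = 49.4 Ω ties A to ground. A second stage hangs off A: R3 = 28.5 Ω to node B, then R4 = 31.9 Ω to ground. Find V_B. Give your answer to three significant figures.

V_B ≈ 15.0 V

The second stage (R3 + R4 = 60.40 Ω) loads node A in parallel with R2.
Effective lower resistance at A: R2 ‖ 60.40 = 27.17 Ω.
So V_A = 38.0 × 0.7487 = 28.45 V.
Stage 2 is unloaded, so V_B = V_A · R4/(R3+R4) = 28.45 × 31.9/60.40 = 15.03 V.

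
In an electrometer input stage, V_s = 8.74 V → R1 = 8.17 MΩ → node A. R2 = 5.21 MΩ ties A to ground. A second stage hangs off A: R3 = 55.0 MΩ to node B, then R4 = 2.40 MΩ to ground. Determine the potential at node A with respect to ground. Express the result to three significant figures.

V_A ≈ 3.22 V

The second stage (R3 + R4 = 57.40 MΩ) loads node A in parallel with R2.
Effective lower resistance at A: R2 ‖ 57.40 = 4.776 MΩ.
First divider: V_A = V_s · 4.776/(8.17 + 4.776) = 3.225 V.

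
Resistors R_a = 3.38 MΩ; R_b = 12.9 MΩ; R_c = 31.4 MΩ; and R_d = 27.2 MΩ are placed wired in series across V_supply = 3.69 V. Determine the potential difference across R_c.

V ≈ 1.55 V

Series total: ΣR = 3.38 + 12.9 + 31.4 + 27.2 = 74.88 MΩ.
Voltage divider: V = V_supply · (31.40 / 74.88) = 3.69 × 0.4193 = 1.547 V.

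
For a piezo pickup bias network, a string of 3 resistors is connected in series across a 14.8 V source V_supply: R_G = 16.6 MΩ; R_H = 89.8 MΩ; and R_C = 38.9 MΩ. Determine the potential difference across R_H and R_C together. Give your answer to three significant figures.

V ≈ 13.1 V

ΣR = 16.6 + 89.8 + 38.9 = 145.3 MΩ.
R_{R_H..R_C} = 89.8 + 38.9 = 128.7 MΩ.
V = V_supply · R/ΣR = 14.8 × 0.8858 = 13.11 V.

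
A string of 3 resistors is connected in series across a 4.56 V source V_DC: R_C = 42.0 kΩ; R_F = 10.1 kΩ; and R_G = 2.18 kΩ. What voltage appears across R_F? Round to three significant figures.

Total series resistance ΣR = 42.0 + 10.1 + 2.18 = 54.28 kΩ.
Voltage divider: V = V_DC · (10.10 / 54.28) = 4.56 × 0.1861 = 0.8485 V.

V ≈ 0.848 V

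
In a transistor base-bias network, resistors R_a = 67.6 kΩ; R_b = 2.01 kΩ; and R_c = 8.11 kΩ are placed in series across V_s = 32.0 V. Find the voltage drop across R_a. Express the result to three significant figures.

V ≈ 27.8 V

ΣR = 67.6 + 2.01 + 8.11 = 77.72 kΩ.
Voltage divider: V = V_s · (67.60 / 77.72) = 32.0 × 0.8698 = 27.83 V.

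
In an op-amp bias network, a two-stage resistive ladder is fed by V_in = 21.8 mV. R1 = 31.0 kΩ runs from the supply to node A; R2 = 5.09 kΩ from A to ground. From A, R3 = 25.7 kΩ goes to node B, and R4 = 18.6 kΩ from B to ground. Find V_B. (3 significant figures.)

V_B ≈ 1.17 mV

Node A sees R2 in parallel with the series input of stage 2, R3 + R4 = 44.30 kΩ.
Effective lower resistance at A: R2 ‖ 44.30 = 4.565 kΩ.
First divider: V_A = V_in · 4.565/(31.0 + 4.565) = 2.798 mV.
V_B = V_A × 0.4199 = 1.175 mV.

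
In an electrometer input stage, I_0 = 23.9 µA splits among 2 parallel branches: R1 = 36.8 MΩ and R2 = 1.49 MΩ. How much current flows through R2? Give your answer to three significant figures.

I ≈ 23.0 µA

With just two branches, the current splits inversely with resistance.
I(R2) = 23.9 × 36.8/(36.8 + 1.49) = 23.9 × 0.9611 = 22.97 µA.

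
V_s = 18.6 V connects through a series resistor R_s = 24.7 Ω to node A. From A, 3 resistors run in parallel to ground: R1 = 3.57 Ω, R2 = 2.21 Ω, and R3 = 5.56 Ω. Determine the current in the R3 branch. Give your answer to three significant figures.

Parallel bank: R_p = 1/(1/3.57 + 1/2.21 + 1/5.56) = 1.096 Ω.
V_A by voltage divider: V_A = 18.6 × 1.096/(24.7 + 1.096) = 0.7902 V.
Branch current I = V_A/R3 = 0.7902/5.56 = 0.1421 A.

I ≈ 0.142 A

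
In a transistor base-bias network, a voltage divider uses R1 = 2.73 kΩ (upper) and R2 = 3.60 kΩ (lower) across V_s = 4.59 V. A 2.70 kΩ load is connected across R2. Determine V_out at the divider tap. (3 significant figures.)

The load sits in parallel with R2, giving an effective lower resistance R2' = R2·R_L/(R2+R_L) = 1.543 kΩ.
Voltage divider with the loaded lower leg: V_out = 4.59 × 1.543/(2.73 + 1.543) = 4.59 × 0.3611 = 1.657 V.

V_out ≈ 1.66 V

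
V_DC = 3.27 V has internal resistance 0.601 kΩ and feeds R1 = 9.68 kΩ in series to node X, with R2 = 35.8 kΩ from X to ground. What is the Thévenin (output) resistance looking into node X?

R_th ≈ 7.99 kΩ

R1' = 0.601 + 9.68 = 10.28 kΩ (source resistance + R1).
Zeroing V_DC shorts the top of R1' to ground, so R_th = R1' ‖ R2 = 7.987 kΩ.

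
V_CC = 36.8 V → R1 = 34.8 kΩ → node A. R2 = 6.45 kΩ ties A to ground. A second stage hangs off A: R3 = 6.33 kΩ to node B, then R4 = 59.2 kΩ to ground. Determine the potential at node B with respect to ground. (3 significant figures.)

V_B ≈ 4.80 V

Node A sees R2 in parallel with the series input of stage 2, R3 + R4 = 65.53 kΩ.
R2 ‖ (R3+R4) = 5.872 kΩ.
So V_A = 36.8 × 0.1444 = 5.313 V.
Then the unloaded second divider: V_B = V_A × R4/(R3+R4) = 5.313 × 0.9034 = 4.800 V.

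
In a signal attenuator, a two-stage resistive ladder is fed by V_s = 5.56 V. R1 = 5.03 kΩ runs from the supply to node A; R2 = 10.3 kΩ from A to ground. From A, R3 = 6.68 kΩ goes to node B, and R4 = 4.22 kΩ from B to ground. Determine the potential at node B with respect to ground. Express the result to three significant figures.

Looking into the second stage from A: R3 + R4 = 10.90 kΩ appears in parallel with R2.
R2 ‖ (R3+R4) = 5.296 kΩ.
First divider: V_A = V_s · 5.296/(5.03 + 5.296) = 2.852 V.
V_B = V_A × 0.3872 = 1.104 V.

V_B ≈ 1.10 V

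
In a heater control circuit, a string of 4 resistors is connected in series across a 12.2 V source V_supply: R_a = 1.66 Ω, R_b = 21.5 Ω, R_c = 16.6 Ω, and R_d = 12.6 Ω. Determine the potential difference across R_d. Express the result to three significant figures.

V ≈ 2.94 V

Total series resistance ΣR = 1.66 + 21.5 + 16.6 + 12.6 = 52.36 Ω.
V = V_supply · R/ΣR = 12.2 × 0.2406 = 2.936 V.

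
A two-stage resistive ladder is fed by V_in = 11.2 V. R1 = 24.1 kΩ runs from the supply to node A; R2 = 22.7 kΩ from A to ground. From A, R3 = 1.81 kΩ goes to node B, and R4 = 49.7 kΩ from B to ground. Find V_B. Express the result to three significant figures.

V_B ≈ 4.27 V

The second stage (R3 + R4 = 51.51 kΩ) loads node A in parallel with R2.
Effective lower resistance at A: R2 ‖ 51.51 = 15.76 kΩ.
V_A = 11.2 × 15.76/(24.1 + 15.76) = 4.428 V.
Then the unloaded second divider: V_B = V_A × R4/(R3+R4) = 4.428 × 0.9649 = 4.272 V.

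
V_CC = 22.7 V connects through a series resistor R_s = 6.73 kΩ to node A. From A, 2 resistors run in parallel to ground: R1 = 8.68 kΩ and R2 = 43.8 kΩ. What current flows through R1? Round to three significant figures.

Parallel bank: R_p = 1/(1/8.68 + 1/43.8) = 7.244 kΩ.
Node voltage V_A = V_CC · R_p/(R_s + R_p) = 22.7 × 0.5184 = 11.77 V.
Branch current I = V_A/R1 = 11.77/8.68 = 1.356 mA.

I ≈ 1.36 mA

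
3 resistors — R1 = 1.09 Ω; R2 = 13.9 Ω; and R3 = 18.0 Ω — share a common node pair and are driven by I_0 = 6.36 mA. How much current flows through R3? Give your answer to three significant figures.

Conductances: ΣG = 1/1.09 + 1/13.9 + 1/18.0 = 1.045 (1/Ω).
By the current-divider rule, I = I_0 · G_k/ΣG = 6.36 × 0.05317 = 0.3381 mA.

I ≈ 0.338 mA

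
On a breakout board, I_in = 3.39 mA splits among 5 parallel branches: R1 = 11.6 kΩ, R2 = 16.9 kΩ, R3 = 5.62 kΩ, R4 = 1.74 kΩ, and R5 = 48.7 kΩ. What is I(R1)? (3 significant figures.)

Conductances: ΣG = 1/11.6 + 1/16.9 + 1/5.62 + 1/1.74 + 1/48.7 = 0.9186 (1/kΩ).
By the current-divider rule, I = I_in · G_k/ΣG = 3.39 × 0.09385 = 0.3182 mA.

I ≈ 0.318 mA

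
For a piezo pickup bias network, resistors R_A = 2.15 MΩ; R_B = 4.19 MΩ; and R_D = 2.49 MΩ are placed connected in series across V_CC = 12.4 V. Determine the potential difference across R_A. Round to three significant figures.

V ≈ 3.02 V

Series total: ΣR = 2.15 + 4.19 + 2.49 = 8.830 MΩ.
V = V_CC · R/ΣR = 12.4 × 0.2435 = 3.019 V.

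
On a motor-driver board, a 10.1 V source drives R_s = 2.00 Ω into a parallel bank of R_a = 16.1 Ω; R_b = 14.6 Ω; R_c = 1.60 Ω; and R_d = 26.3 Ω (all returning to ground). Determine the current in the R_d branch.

Combine the parallel branches: R_p = (1/16.1 + 1/14.6 + 1/1.60 + 1/26.3)⁻¹ = 1.260 Ω.
Node voltage V_A = V_supply · R_p/(R_s + R_p) = 10.1 × 0.3865 = 3.904 V.
Branch current I = V_A/R_d = 3.904/26.3 = 0.1484 A.
(Check via current divider: I_total = 3.098 A; share G_k/ΣG = 0.04791 → same result.)

I ≈ 0.148 A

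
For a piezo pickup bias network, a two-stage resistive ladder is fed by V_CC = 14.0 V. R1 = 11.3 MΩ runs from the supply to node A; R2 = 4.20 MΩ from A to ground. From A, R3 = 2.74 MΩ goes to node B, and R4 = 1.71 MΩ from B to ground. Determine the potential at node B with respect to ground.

V_B ≈ 0.864 V

The second stage (R3 + R4 = 4.450 MΩ) loads node A in parallel with R2.
R2 ‖ (R3+R4) = 2.161 MΩ.
So V_A = 14.0 × 0.1605 = 2.247 V.
V_B = V_A × 0.3843 = 0.8636 V.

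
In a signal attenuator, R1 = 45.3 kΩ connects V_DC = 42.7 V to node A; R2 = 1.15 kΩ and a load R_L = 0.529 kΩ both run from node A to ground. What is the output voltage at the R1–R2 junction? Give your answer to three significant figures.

V_out ≈ 0.339 V

R2 ‖ R_L = (1.15 × 0.529)/(1.15 + 0.529) = 0.3623 kΩ.
Then V_out = V_DC · R2'/(R1 + R2') = 42.7 × 0.3623/45.66 = 0.3388 V.
(Unloaded it would be 1.06 V; the load pulls it down.)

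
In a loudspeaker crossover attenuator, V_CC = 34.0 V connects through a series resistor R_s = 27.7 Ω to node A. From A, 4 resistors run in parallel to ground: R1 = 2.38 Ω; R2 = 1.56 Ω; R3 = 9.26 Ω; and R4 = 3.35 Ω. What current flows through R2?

I ≈ 0.523 A

Combine the parallel branches: R_p = (1/2.38 + 1/1.56 + 1/9.26 + 1/3.35)⁻¹ = 0.6813 Ω.
V_A = 34.0 × 0.6813/28.38 = 0.8162 V.
Branch current I = V_A/R2 = 0.8162/1.56 = 0.5232 A.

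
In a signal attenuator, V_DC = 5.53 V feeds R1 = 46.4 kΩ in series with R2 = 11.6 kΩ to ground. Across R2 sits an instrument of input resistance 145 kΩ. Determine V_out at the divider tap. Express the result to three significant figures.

R2 ‖ R_L = (11.6 × 145)/(11.6 + 145) = 10.74 kΩ.
Voltage divider with the loaded lower leg: V_out = 5.53 × 10.74/(46.4 + 10.74) = 5.53 × 0.1880 = 1.039 V.
(Unloaded it would be 1.11 V; the load pulls it down.)

V_out ≈ 1.04 V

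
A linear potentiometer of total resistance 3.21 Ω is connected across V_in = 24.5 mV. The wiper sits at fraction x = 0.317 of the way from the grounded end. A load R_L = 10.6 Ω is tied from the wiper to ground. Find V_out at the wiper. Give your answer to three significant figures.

Split the track: R_lower = x·R_p = 1.018 Ω, R_upper = (1−x)·R_p = 2.192 Ω.
Lower segment in parallel with the load: 1.018 ‖ 10.6 = 0.9284 Ω.
Then V_out = V_in · 0.9284/(2.192 + 0.9284) = 7.289 mV.
(Unloaded: V_out = x·V_in = 7.77 mV.)

V_out ≈ 7.29 mV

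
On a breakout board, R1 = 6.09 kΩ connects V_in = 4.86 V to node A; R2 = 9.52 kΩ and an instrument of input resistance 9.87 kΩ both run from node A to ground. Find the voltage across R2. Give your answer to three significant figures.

First combine the lower leg with the load: R2 ‖ R_L = 4.846 kΩ.
Then V_out = V_in · R2'/(R1 + R2') = 4.86 × 4.846/10.94 = 2.154 V.

V_out ≈ 2.15 V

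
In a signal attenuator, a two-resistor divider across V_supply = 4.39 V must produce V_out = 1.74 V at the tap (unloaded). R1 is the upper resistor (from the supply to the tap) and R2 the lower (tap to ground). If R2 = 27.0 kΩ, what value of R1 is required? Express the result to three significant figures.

The divider ratio is R2/(R1+R2) = 1.74/4.39 = 0.3964.
R1 = R2·(1/k − 1) = 27.0 × 1.523 = 41.12 kΩ.

R1 ≈ 41.1 kΩ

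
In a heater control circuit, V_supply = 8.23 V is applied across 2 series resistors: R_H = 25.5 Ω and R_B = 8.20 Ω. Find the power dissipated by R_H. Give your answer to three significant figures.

Series current I = V_supply/ΣR = 8.23/33.70 = 0.2442 A.
V(R_H) = I·R = 6.227 V; P = V·I = 6.227 × 0.2442 = 1.521 W.

P ≈ 1.52 W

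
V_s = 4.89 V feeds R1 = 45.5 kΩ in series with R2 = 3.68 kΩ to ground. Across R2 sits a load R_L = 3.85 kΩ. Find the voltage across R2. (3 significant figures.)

R2 ‖ R_L = (3.68 × 3.85)/(3.68 + 3.85) = 1.882 kΩ.
Now apply the divider: V_out = 4.89 × 0.03971 = 0.1942 V.

V_out ≈ 0.194 V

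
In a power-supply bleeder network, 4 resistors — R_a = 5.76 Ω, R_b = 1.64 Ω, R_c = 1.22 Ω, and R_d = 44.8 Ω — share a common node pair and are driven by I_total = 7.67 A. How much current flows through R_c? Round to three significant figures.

Total conductance ΣG = 1/5.76 + 1/1.64 + 1/1.22 + 1/44.8 = 1.625 (units of 1/Ω).
By the current-divider rule, I = I_total · G_k/ΣG = 7.67 × 0.5043 = 3.868 A.

I ≈ 3.87 A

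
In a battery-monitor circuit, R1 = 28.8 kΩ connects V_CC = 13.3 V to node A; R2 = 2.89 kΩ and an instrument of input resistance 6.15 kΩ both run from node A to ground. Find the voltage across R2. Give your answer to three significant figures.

R2 ‖ R_L = (2.89 × 6.15)/(2.89 + 6.15) = 1.966 kΩ.
Now apply the divider: V_out = 13.3 × 0.06390 = 0.8499 V.
(Unloaded it would be 1.21 V; the load pulls it down.)

V_out ≈ 0.850 V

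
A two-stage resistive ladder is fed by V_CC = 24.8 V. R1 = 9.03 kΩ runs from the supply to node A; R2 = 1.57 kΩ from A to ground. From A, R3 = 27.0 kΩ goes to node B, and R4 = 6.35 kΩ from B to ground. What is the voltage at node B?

Looking into the second stage from A: R3 + R4 = 33.35 kΩ appears in parallel with R2.
Effective lower resistance at A: R2 ‖ 33.35 = 1.499 kΩ.
First divider: V_A = V_CC · 1.499/(9.03 + 1.499) = 3.532 V.
Then the unloaded second divider: V_B = V_A × R4/(R3+R4) = 3.532 × 0.1904 = 0.6724 V.

V_B ≈ 0.672 V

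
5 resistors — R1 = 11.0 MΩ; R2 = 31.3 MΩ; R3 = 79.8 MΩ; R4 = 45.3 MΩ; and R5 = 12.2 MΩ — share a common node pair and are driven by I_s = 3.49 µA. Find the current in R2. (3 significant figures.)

I ≈ 0.466 µA

Total conductance ΣG = 1/11.0 + 1/31.3 + 1/79.8 + 1/45.3 + 1/12.2 = 0.2394 (units of 1/MΩ).
By the current-divider rule, I = I_s · G_k/ΣG = 3.49 × 0.1334 = 0.4657 µA.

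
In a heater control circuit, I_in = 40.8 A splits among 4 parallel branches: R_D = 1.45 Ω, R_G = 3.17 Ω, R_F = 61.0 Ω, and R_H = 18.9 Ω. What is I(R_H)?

Total conductance ΣG = 1/1.45 + 1/3.17 + 1/61.0 + 1/18.9 = 1.074 (units of 1/Ω).
R_H takes the fraction G_k/ΣG = 0.05291/1.074 = 0.04925, so I = 40.8 × 0.04925 = 2.009 A.

I ≈ 2.01 A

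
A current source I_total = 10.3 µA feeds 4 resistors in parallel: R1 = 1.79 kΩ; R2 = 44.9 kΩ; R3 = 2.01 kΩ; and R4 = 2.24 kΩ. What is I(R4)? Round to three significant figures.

Total conductance ΣG = 1/1.79 + 1/44.9 + 1/2.01 + 1/2.24 = 1.525 (units of 1/kΩ).
By the current-divider rule, I = I_total · G_k/ΣG = 10.3 × 0.2928 = 3.015 µA.

I ≈ 3.02 µA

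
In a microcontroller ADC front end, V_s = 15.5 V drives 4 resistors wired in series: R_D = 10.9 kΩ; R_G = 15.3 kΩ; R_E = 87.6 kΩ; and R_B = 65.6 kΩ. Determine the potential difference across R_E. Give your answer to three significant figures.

Total series resistance ΣR = 10.9 + 15.3 + 87.6 + 65.6 = 179.4 kΩ.
By the voltage-divider rule, V = 15.5 × 87.60/179.4 = 7.569 V.

V ≈ 7.57 V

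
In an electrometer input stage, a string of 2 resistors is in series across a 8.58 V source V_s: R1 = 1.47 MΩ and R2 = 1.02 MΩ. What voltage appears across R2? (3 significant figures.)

V ≈ 3.51 V

Series total: ΣR = 1.47 + 1.02 = 2.490 MΩ.
V = V_s · R/ΣR = 8.58 × 0.4096 = 3.515 V.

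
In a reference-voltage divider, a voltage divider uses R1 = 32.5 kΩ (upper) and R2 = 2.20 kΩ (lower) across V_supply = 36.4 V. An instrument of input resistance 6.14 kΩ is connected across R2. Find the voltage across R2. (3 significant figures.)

V_out ≈ 1.73 V

The load sits in parallel with R2, giving an effective lower resistance R2' = R2·R_L/(R2+R_L) = 1.620 kΩ.
Voltage divider with the loaded lower leg: V_out = 36.4 × 1.620/(32.5 + 1.620) = 36.4 × 0.04747 = 1.728 V.
(Unloaded it would be 2.31 V; the load pulls it down.)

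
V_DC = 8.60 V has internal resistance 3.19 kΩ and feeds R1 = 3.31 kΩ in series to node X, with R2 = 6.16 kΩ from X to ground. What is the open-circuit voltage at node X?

V_th ≈ 4.18 V

R1' = 3.19 + 3.31 = 6.500 kΩ (source resistance + R1).
V_th is the unloaded tap voltage: V_DC · R2/(R1'+R2) = 8.60 × 0.4866 = 4.185 V.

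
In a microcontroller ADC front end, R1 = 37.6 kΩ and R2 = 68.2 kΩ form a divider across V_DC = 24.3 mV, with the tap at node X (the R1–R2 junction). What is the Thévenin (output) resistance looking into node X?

Looking into X with the source shorted: R_th = R1·R2/(R1+R2) = 37.60 × 68.2/105.8 = 24.24 kΩ.

R_th ≈ 24.2 kΩ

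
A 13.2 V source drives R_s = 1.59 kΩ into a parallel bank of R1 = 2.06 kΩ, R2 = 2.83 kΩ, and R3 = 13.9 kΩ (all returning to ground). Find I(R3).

Parallel bank: R_p = 1/(1/2.06 + 1/2.83 + 1/13.9) = 1.098 kΩ.
Node voltage V_A = V_in · R_p/(R_s + R_p) = 13.2 × 0.4085 = 5.392 V.
I(R3) = V_A / R3 = 5.392/13.9 = 0.3879 mA.

I ≈ 0.388 mA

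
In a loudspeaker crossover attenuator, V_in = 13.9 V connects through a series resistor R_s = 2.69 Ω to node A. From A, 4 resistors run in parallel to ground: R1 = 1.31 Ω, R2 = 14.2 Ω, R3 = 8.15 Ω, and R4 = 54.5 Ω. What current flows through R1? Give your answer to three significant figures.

I ≈ 2.93 A

Equivalent of the parallel group: R_p = 1.026 Ω.
Node voltage V_A = V_in · R_p/(R_s + R_p) = 13.9 × 0.2761 = 3.837 V.
I(R1) = V_A / R1 = 3.837/1.31 = 2.929 A.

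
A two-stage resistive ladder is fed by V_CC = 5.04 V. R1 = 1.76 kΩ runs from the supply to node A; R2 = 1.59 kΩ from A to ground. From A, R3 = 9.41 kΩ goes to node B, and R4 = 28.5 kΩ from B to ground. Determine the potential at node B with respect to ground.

Node A sees R2 in parallel with the series input of stage 2, R3 + R4 = 37.91 kΩ.
R2 ‖ (R3+R4) = 1.526 kΩ.
So V_A = 5.04 × 0.4644 = 2.341 V.
Then the unloaded second divider: V_B = V_A × R4/(R3+R4) = 2.341 × 0.7518 = 1.760 V.

V_B ≈ 1.76 V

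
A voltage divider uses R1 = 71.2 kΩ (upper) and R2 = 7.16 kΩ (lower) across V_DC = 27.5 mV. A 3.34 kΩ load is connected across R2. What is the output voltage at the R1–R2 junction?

V_out ≈ 0.852 mV

R2 ‖ R_L = (7.16 × 3.34)/(7.16 + 3.34) = 2.278 kΩ.
Now apply the divider: V_out = 27.5 × 0.03100 = 0.8524 mV.
(Unloaded it would be 2.51 mV; the load pulls it down.)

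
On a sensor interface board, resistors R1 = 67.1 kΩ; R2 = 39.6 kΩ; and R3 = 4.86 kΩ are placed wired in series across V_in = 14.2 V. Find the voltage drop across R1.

V ≈ 8.54 V

Total series resistance ΣR = 67.1 + 39.6 + 4.86 = 111.6 kΩ.
V = V_in · R/ΣR = 14.2 × 0.6015 = 8.541 V.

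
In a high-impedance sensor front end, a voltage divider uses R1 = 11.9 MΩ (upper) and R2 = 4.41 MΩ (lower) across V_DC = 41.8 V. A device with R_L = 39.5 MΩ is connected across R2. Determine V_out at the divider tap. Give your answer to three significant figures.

R2 ‖ R_L = (4.41 × 39.5)/(4.41 + 39.5) = 3.967 MΩ.
Voltage divider with the loaded lower leg: V_out = 41.8 × 3.967/(11.9 + 3.967) = 41.8 × 0.2500 = 10.45 V.

V_out ≈ 10.5 V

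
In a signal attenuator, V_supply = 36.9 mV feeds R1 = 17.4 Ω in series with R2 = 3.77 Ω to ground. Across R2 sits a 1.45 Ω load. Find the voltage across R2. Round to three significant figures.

V_out ≈ 2.09 mV

First combine the lower leg with the load: R2 ‖ R_L = 1.047 Ω.
Now apply the divider: V_out = 36.9 × 0.05677 = 2.095 mV.
(Unloaded it would be 6.57 mV; the load pulls it down.)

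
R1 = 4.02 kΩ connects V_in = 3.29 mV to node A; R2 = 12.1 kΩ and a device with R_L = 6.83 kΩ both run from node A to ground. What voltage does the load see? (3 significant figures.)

V_out ≈ 1.71 mV

The load sits in parallel with R2, giving an effective lower resistance R2' = R2·R_L/(R2+R_L) = 4.366 kΩ.
Then V_out = V_in · R2'/(R1 + R2') = 3.29 × 4.366/8.386 = 1.713 mV.
(Unloaded it would be 2.47 mV; the load pulls it down.)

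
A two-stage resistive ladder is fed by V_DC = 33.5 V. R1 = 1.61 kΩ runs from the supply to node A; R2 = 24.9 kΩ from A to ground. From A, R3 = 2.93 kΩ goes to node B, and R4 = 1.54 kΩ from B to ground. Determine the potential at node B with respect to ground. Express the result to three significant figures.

Looking into the second stage from A: R3 + R4 = 4.470 kΩ appears in parallel with R2.
Effective lower resistance at A: R2 ‖ 4.470 = 3.790 kΩ.
First divider: V_A = V_DC · 3.790/(1.61 + 3.790) = 23.51 V.
V_B = V_A × 0.3445 = 8.100 V.

V_B ≈ 8.10 V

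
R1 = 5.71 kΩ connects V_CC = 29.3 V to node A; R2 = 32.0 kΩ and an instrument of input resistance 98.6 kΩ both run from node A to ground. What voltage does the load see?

V_out ≈ 23.7 V

R2 ‖ R_L = (32.0 × 98.6)/(32.0 + 98.6) = 24.16 kΩ.
Now apply the divider: V_out = 29.3 × 0.8088 = 23.70 V.
(Unloaded it would be 24.9 V; the load pulls it down.)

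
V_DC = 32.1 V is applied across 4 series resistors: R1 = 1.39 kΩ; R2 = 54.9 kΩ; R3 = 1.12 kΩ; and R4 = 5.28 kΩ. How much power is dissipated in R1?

ΣR = 62.69 kΩ → I = 32.1/62.69 = 0.5120 mA.
P = I²R = 0.2622 × 1.39 = 0.3644 mW.

P ≈ 0.364 mW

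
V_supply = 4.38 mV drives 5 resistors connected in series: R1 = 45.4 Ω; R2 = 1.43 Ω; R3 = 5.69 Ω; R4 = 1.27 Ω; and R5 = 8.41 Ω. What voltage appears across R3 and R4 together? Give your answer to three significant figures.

V ≈ 0.490 mV

ΣR = 45.4 + 1.43 + 5.69 + 1.27 + 8.41 = 62.20 Ω.
R_{R3..R4} = 5.69 + 1.27 = 6.960 Ω.
Voltage divider: V = V_supply · (6.960 / 62.20) = 4.38 × 0.1119 = 0.4901 mV.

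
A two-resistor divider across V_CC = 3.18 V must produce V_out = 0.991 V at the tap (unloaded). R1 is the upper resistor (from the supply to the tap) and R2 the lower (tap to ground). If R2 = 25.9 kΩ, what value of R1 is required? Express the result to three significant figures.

R1 ≈ 57.2 kΩ

V_out/V_CC = R2/(R1+R2) = 0.3116.
So R1 = R2 · (V_CC/V_out − 1) = 25.9 × (3.18/0.991 − 1) = 25.9 × 2.209 = 57.21 kΩ.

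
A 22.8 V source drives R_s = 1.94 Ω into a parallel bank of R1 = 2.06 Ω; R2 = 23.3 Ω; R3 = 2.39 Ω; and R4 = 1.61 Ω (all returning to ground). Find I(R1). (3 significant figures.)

Parallel bank: R_p = 1/(1/2.06 + 1/23.3 + 1/2.39 + 1/1.61) = 0.6378 Ω.
V_A by voltage divider: V_A = 22.8 × 0.6378/(1.94 + 0.6378) = 5.641 V.
I(R1) = V_A / R1 = 5.641/2.06 = 2.738 A.

I ≈ 2.74 A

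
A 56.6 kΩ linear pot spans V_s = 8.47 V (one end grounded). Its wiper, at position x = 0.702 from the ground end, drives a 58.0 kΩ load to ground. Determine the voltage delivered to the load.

V_out ≈ 4.94 V

Lower segment x·R_p = 39.73 kΩ; upper segment (1−x)·R_p = 16.87 kΩ.
(x·R_p) ‖ R_L = 23.58 kΩ.
V_out = 8.47 × 23.58/(16.87 + 23.58) = 4.938 V.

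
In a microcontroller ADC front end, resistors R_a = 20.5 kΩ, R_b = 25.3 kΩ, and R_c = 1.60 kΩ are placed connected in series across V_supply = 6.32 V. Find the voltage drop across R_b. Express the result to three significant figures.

Total series resistance ΣR = 20.5 + 25.3 + 1.60 = 47.40 kΩ.
Voltage divider: V = V_supply · (25.30 / 47.40) = 6.32 × 0.5338 = 3.373 V.

V ≈ 3.37 V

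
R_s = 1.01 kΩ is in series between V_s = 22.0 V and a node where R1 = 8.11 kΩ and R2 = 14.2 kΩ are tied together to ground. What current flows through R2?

I ≈ 1.30 mA

Combine the parallel branches: R_p = (1/8.11 + 1/14.2)⁻¹ = 5.162 kΩ.
Node voltage V_A = V_s · R_p/(R_s + R_p) = 22.0 × 0.8364 = 18.40 V.
I(R2) = V_A / R2 = 18.40/14.2 = 1.296 mA.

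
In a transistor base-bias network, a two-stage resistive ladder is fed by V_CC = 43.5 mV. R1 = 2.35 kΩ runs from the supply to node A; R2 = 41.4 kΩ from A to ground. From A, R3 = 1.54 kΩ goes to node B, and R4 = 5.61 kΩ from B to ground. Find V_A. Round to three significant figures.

V_A ≈ 31.4 mV

Looking into the second stage from A: R3 + R4 = 7.150 kΩ appears in parallel with R2.
Effective lower resistance at A: R2 ‖ 7.150 = 6.097 kΩ.
So V_A = 43.5 × 0.7218 = 31.40 mV.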